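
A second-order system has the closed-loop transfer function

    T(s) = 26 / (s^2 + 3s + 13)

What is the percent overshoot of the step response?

Comparing s^2 + 3s + 13 to s^2 + 2ζωₙs + ωₙ²: ωₙ = √13 ≈ 3.606 rad/s and ζ = 3/(2·√13) ≈ 0.4160.
%OS = 100·exp(−πζ/√(1−ζ²)) = 100·exp(−π·0.4160/√(1−0.4160²)) ≈ 23.8%.

%OS ≈ 23.8%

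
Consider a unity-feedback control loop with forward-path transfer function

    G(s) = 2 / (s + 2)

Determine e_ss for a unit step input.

e_ss = 0.5000

G(s) has no poles at the origin.
This is a Type 0 system. Kp = lim_{s→0} G(s) = 2/2 = 1.
e_ss = 1/(1 + Kp) = 1/(1 + 1) = 1/2 ≈ 0.5000.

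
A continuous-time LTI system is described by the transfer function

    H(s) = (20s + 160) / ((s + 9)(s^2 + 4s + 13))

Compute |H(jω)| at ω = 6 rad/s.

|H(j6)| ≈ 0.5562

Substitute s = j6: numerator = 160 + j120, denominator = -351 + j78.
|H(j6)| = |160 + j120| / |-351 + j78| = 200 / 359.56 ≈ 0.5562.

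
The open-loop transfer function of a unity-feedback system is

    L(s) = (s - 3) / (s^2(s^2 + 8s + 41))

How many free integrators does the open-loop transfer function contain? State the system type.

Type 2

The denominator has 2 factors of s at the origin (free integrators), so this is a Type 2 system.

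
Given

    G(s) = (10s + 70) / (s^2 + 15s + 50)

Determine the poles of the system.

s = -5, -10

The poles are the roots of the denominator s^2 + 15s + 50 = 0.
Factoring: (s + 5)(s + 10) = 0, so s = -5 and s = -10.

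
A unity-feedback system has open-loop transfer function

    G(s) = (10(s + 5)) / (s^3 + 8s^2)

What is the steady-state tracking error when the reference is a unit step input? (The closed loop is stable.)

G(s) has 2 poles at the origin.
This is a Type 2 system; for a step input the steady-state error is zero.

e_ss = 0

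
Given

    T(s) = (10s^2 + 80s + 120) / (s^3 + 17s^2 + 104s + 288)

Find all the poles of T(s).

The poles are the roots of the denominator s^3 + 17s^2 + 104s + 288 = 0.
Trying s = -9: the polynomial evaluates to 0, so (s + 9) is a factor.
Dividing out leaves s^2 + 8s + 32 = 0.
The quadratic formula then gives s = -4 ± 4j.

s = -4 + 4j, -4 - 4j, -9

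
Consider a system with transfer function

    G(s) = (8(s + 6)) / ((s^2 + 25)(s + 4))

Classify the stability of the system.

The poles can be read from the denominator factors: s = ±5j, -4.
Since the simple pole(s) at s = ±5j lie on the jω-axis with none in the right half-plane, the system is marginally stable.

marginally stable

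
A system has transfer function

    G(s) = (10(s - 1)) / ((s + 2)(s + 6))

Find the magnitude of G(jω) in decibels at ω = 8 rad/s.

|G(j8)|_dB ≈ -0.196 dB

Substitute s = j8: numerator = -10 + j80, denominator = -52 + j64.
|G(j8)| = |-10 + j80| / |-52 + j64| = 80.623 / 82.462 ≈ 0.9777.
In decibels: 20·log₁₀(0.9777) ≈ -0.196 dB.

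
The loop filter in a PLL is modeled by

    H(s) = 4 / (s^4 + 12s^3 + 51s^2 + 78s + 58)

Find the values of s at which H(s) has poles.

s = -1 ± j, -5 ± 2j

The poles are the roots of the denominator s^4 + 12s^3 + 51s^2 + 78s + 58 = 0.
No real roots exist; factor into two real quadratics: (s^2 + 2s + 2)(s^2 + 10s + 29) = 0.
Each quadratic gives a conjugate pair via the quadratic formula.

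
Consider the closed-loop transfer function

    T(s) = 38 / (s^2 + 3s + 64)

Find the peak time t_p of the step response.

Comparing s^2 + 3s + 64 to s^2 + 2ζωₙs + ωₙ²: ωₙ = 8 rad/s and ζ = 3/(2·8) = 0.1875.
ζωₙ = 3/2 = 1.5, so ω_d = ωₙ√(1−ζ²) = √(ωₙ² − (ζωₙ)²) = √(64 − 1.5²) = √61.75 ≈ 7.858 rad/s.
t_p = π/ω_d = π/7.858 ≈ 0.3998 s.

t_p ≈ 0.3998 s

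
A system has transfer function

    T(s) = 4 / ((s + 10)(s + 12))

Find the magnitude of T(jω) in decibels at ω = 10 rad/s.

|T(j10)|_dB ≈ -34.8 dB

Substitute s = j10: numerator = 4, denominator = 20 + j220.
|T(j10)| = |4| / |20 + j220| = 4 / 220.91 ≈ 0.01811.
In decibels: 20·log₁₀(0.01811) ≈ -34.8 dB.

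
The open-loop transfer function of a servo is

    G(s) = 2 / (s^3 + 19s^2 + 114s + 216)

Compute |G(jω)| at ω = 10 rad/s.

|G(j10)| ≈ 0.001184

Substitute s = j10: numerator = 2, denominator = -1684 + j140.
|G(j10)| = |2| / |-1684 + j140| = 2 / 1689.8 ≈ 0.001184.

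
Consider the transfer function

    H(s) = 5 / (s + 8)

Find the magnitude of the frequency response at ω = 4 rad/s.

Substitute s = j4: numerator = 5, denominator = 8 + j4.
|H(j4)| = |5| / |8 + j4| = 5 / 8.9443 ≈ 0.5590.

|H(j4)| ≈ 0.5590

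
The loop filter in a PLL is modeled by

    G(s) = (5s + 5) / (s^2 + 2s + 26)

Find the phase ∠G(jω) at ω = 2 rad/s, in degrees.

At s = j2: numerator = 5 + j10, denominator = 22 + j4.
∠G = ∠num − ∠den = 63.435° − (10.305°) = 53.13°.

∠G(j2) ≈ 53.13°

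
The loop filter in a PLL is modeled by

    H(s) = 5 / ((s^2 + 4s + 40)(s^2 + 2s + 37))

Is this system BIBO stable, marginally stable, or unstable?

The poles can be read from the denominator factors: s = -2 ± 6j, -1 ± 6j.
Since all poles lie strictly in the left half-plane, the system is stable.

stable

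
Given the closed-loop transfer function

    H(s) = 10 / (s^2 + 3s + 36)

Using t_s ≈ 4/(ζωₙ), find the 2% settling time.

Comparing s^2 + 3s + 36 to s^2 + 2ζωₙs + ωₙ²: ωₙ = 6 rad/s and ζ = 3/(2·6) = 0.25.
ζωₙ = 3/2 = 1.5, so t_s ≈ 4/(ζωₙ) = 4/1.5 ≈ 2.667 s.

t_s ≈ 2.667 s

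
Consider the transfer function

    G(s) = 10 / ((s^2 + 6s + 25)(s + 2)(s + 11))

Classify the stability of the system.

The poles can be read from the denominator factors: s = -3 ± 4j, -2, -11.
Since all poles lie strictly in the left half-plane, the system is stable.

stable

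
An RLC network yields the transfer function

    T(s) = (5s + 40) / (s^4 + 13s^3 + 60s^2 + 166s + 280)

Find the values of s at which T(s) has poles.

s = -1 ± 3j, -4, -7

The poles are the roots of the denominator s^4 + 13s^3 + 60s^2 + 166s + 280 = 0.
Trying s = -4: the polynomial evaluates to 0, so (s + 4) is a factor.
Dividing out leaves s^3 + 9s^2 + 24s + 70 = 0.
This factors further as (s^2 + 2s + 10)(s + 7) = 0.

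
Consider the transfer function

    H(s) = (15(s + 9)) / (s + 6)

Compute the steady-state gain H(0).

H(0) = 45/2 ≈ 22.50

At s = 0 each factor (s + a) contributes a and each (s^2 + bs + c) contributes c.
H(0) = 15·(9) / ((6)) = 135/6 = 45/2.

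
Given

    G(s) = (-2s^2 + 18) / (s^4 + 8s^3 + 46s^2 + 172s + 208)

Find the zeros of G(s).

Set the numerator to zero: -2s^2 + 18 = 0, i.e. -2·(s^2 - 9) = 0.
Factoring: (s - 3)(s + 3) = 0.

s = 3, -3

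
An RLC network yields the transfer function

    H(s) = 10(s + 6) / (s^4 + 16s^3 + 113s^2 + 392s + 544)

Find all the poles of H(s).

s = -4 ± j, -4 ± 4j

The poles are the roots of the denominator s^4 + 16s^3 + 113s^2 + 392s + 544 = 0.
No real roots exist; factor into two real quadratics: (s^2 + 8s + 17)(s^2 + 8s + 32) = 0.
Each quadratic gives a conjugate pair via the quadratic formula.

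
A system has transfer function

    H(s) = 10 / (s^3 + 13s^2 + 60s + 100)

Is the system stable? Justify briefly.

stable

The denominator s^3 + 13s^2 + 60s + 100 factors as (s + 5)(s^2 + 8s + 20), giving poles at s = -5, -4 ± 2j.
Since all poles lie strictly in the left half-plane, the system is stable.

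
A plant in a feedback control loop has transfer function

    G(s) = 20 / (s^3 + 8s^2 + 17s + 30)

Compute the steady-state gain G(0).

Set s = 0: G(0) = (20) / (30) = 2/3.

G(0) = 2/3 ≈ 0.6667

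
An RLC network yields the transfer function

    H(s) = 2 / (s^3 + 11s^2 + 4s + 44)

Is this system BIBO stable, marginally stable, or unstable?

The denominator s^3 + 11s^2 + 4s + 44 factors as (s^2 + 4)(s + 11), giving poles at s = ±2j, -11.
Since the simple pole(s) at s = 2j, -2j lie on the jω-axis with none in the right half-plane, the system is marginally stable.

marginally stable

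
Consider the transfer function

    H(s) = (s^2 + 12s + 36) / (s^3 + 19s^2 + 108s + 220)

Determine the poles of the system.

s = -4 ± 2j, -11

The poles are the roots of the denominator s^3 + 19s^2 + 108s + 220 = 0.
Trying s = -11: the polynomial evaluates to 0, so (s + 11) is a factor.
Dividing out leaves s^2 + 8s + 20 = 0.
The quadratic formula then gives s = -4 ± 2j.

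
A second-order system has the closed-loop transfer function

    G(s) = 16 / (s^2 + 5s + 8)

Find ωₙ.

ωₙ ≈ 2.828 rad/s

Compare the denominator to the standard form s^2 + 2ζωₙs + ωₙ².
ωₙ² = 8, so ωₙ = √8 ≈ 2.828 rad/s.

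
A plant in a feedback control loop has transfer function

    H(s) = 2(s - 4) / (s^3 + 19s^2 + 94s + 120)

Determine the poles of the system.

s = -5, -12, -2

The poles are the roots of the denominator s^3 + 19s^2 + 94s + 120 = 0.
Trying s = -5: the polynomial evaluates to 0, so (s + 5) is a factor.
Dividing out leaves s^2 + 14s + 24 = 0.
Factoring the quadratic: (s + 12)(s + 2) = 0.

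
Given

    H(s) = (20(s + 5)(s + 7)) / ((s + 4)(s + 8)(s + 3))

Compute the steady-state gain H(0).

At s = 0 each factor (s + a) contributes a and each (s^2 + bs + c) contributes c.
H(0) = 20·(5) · (7) / ((4) · (8) · (3)) = 700/96 = 175/24.

H(0) = 175/24 ≈ 7.292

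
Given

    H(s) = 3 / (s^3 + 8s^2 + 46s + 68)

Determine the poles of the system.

s = -3 ± 5j, -2

The poles are the roots of the denominator s^3 + 8s^2 + 46s + 68 = 0.
Trying s = -2: the polynomial evaluates to 0, so (s + 2) is a factor.
Dividing out leaves s^2 + 6s + 34 = 0.
The quadratic formula then gives s = -3 ± 5j.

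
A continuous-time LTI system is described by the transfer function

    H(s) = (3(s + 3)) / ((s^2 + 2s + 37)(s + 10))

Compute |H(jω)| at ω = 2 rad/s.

Substitute s = j2: numerator = 9 + j6, denominator = 322 + j106.
|H(j2)| = |9 + j6| / |322 + j106| = 10.817 / 339.00 ≈ 0.03191.

|H(j2)| ≈ 0.03191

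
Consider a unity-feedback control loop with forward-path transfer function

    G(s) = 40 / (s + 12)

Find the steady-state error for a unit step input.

G(s) has no poles at the origin.
This is a Type 0 system. Kp = lim_{s→0} G(s) = 40/12 = 10/3.
e_ss = 1/(1 + Kp) = 1/(1 + 10/3) = 3/13 ≈ 0.2308.

e_ss = 0.2308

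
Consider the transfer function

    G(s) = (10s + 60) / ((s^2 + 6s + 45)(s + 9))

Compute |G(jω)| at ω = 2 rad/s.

Substitute s = j2: numerator = 60 + j20, denominator = 345 + j190.
|G(j2)| = |60 + j20| / |345 + j190| = 63.246 / 393.86 ≈ 0.1606.

|G(j2)| ≈ 0.1606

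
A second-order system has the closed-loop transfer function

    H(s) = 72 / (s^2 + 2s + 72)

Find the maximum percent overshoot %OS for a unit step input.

%OS ≈ 68.9%

Comparing s^2 + 2s + 72 to s^2 + 2ζωₙs + ωₙ²: ωₙ = √72 ≈ 8.485 rad/s and ζ = 2/(2·√72) ≈ 0.1179.
%OS = 100·exp(−πζ/√(1−ζ²)) = 100·exp(−π·0.1179/√(1−0.1179²)) ≈ 68.9%.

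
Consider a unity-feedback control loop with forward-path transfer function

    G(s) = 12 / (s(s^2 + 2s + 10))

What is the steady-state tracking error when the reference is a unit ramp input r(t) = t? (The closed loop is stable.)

G(s) has one pole at the origin.
This is a Type 1 system. Kv = lim_{s→0} s·G(s) = 12/10 = 6/5.
e_ss = 1/Kv = 1/(6/5) = 5/6 ≈ 0.8333.

e_ss = 0.8333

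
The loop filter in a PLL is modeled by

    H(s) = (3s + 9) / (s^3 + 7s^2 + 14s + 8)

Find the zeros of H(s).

s = -3

Set the numerator to zero: 3s + 9 = 0, i.e. 3·(s + 3) = 0.
So s = -3.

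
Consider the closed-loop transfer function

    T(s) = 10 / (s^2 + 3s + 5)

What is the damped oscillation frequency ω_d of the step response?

ω_d ≈ 1.658 rad/s

Comparing s^2 + 3s + 5 to s^2 + 2ζωₙs + ωₙ²: ωₙ = √5 ≈ 2.236 rad/s and ζ = 3/(2·√5) ≈ 0.6708.
ζωₙ = 3/2 = 1.5, so ω_d = ωₙ√(1−ζ²) = √(ωₙ² − (ζωₙ)²) = √(5 − 1.5²) = √2.75 ≈ 1.658 rad/s.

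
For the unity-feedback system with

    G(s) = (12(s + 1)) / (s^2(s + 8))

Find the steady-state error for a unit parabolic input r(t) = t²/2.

e_ss = 0.6667

G(s) has 2 poles at the origin.
This is a Type 2 system. Ka = lim_{s→0} s^2·G(s) = 12/8 = 3/2.
e_ss = 1/Ka = 1/(3/2) = 2/3 ≈ 0.6667.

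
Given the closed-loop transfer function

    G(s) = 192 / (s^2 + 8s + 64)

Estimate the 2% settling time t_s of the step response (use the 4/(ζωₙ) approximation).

t_s ≈ 1 s

Comparing s^2 + 8s + 64 to s^2 + 2ζωₙs + ωₙ²: ωₙ = 8 rad/s and ζ = 8/(2·8) = 0.5.
ζωₙ = 8/2 = 4, so t_s ≈ 4/(ζωₙ) = 4/4 = 1 s.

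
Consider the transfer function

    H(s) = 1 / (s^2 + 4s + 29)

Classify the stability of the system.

The poles can be read from the denominator factors: s = -2 + 5j, -2 - 5j.
Since all poles lie strictly in the left half-plane, the system is stable.

stable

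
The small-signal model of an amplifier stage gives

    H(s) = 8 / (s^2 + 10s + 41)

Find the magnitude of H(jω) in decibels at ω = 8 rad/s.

|H(j8)|_dB ≈ -20.3 dB

Substitute s = j8: numerator = 8, denominator = -23 + j80.
|H(j8)| = |8| / |-23 + j80| = 8 / 83.241 ≈ 0.09611.
In decibels: 20·log₁₀(0.09611) ≈ -20.3 dB.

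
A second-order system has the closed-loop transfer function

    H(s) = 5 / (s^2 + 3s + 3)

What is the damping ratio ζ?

ζ ≈ 0.8660

Compare the denominator to the standard form s^2 + 2ζωₙs + ωₙ².
ωₙ² = 3, so ωₙ = √3 ≈ 1.732 rad/s.
2ζωₙ = 3, so ζ = 3/(2·√3) ≈ 0.8660.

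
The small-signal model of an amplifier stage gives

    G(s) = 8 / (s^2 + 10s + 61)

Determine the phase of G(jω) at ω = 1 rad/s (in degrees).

∠G(j1) ≈ -9.462°

At s = j1: numerator = 8, denominator = 60 + j10.
∠G = ∠num − ∠den = 0° − (9.4623°) = -9.462°.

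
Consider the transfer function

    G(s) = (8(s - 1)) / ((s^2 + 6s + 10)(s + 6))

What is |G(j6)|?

|G(j6)| ≈ 0.1291

Substitute s = j6: numerator = -8 + j48, denominator = -372 + j60.
|G(j6)| = |-8 + j48| / |-372 + j60| = 48.662 / 376.81 ≈ 0.1291.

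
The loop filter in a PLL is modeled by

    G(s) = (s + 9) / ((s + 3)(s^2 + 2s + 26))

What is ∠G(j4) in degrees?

At s = j4: numerator = 9 + j4, denominator = -2 + j64.
∠G = ∠num − ∠den = 23.962° − (91.790°) = -67.83°.

∠G(j4) ≈ -67.83°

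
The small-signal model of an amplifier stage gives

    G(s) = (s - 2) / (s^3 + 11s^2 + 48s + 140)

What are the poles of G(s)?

s = -2 + 4j, -2 - 4j, -7

The poles are the roots of the denominator s^3 + 11s^2 + 48s + 140 = 0.
Trying s = -7: the polynomial evaluates to 0, so (s + 7) is a factor.
Dividing out leaves s^2 + 4s + 20 = 0.
The quadratic formula then gives s = -2 ± 4j.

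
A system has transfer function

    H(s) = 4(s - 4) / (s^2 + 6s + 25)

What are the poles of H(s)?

The poles are the roots of the denominator s^2 + 6s + 25 = 0.
Using the quadratic formula: s = (-6 ± √(-64))/2 = -3 ± 4j.

s = -3 + 4j, -3 - 4j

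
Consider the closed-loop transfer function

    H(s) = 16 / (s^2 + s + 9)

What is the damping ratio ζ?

ζ ≈ 0.1667

Compare the denominator to the standard form s^2 + 2ζωₙs + ωₙ².
ωₙ² = 9, so ωₙ = 3 rad/s.
2ζωₙ = 1, so ζ = 1/(2·3) ≈ 0.1667.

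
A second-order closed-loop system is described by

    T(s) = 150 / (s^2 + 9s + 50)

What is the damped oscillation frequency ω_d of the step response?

ω_d ≈ 5.454 rad/s

Comparing s^2 + 9s + 50 to s^2 + 2ζωₙs + ωₙ²: ωₙ = √50 ≈ 7.071 rad/s and ζ = 9/(2·√50) ≈ 0.6364.
ζωₙ = 9/2 = 4.5, so ω_d = ωₙ√(1−ζ²) = √(ωₙ² − (ζωₙ)²) = √(50 − 4.5²) = √29.75 ≈ 5.454 rad/s.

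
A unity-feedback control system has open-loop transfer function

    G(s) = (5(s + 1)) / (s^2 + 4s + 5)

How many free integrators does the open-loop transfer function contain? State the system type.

Type 0

The denominator has no factor of s at the origin — no free integrator — so this is a Type 0 system.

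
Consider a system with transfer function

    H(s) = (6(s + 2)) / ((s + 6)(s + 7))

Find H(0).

H(0) = 2/7 ≈ 0.2857

At s = 0 each factor (s + a) contributes a and each (s^2 + bs + c) contributes c.
H(0) = 6·(2) / ((6) · (7)) = 12/42 = 2/7.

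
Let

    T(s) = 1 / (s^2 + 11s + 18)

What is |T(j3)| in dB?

|T(j3)|_dB ≈ -30.7 dB

Substitute s = j3: numerator = 1, denominator = 9 + j33.
|T(j3)| = |1| / |9 + j33| = 1 / 34.205 ≈ 0.02924.
In decibels: 20·log₁₀(0.02924) ≈ -30.7 dB.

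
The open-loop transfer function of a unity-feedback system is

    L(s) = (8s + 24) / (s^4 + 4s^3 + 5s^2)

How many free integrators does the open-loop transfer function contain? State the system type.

Type 2

Factor s from the denominator: s^4 + 4s^3 + 5s^2 = s^2·(s^2 + 4s + 5).
There are 2 poles at the origin, so the system is Type 2.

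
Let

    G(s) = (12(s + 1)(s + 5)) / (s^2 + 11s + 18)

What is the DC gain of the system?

Set s = 0: G(0) = (60) / (18) = 10/3.

G(0) = 10/3 ≈ 3.333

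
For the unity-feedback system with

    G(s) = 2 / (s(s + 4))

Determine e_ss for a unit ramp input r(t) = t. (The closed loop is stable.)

G(s) has one pole at the origin.
This is a Type 1 system. Kv = lim_{s→0} s·G(s) = 2/4 = 1/2.
e_ss = 1/Kv = 1/(1/2) = 2.

e_ss = 2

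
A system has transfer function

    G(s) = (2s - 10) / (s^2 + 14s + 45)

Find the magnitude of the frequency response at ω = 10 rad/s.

Substitute s = j10: numerator = -10 + j20, denominator = -55 + j140.
|G(j10)| = |-10 + j20| / |-55 + j140| = 22.361 / 150.42 ≈ 0.1487.

|G(j10)| ≈ 0.1487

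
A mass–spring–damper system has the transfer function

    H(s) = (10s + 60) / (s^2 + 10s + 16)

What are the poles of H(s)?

The poles are the roots of the denominator s^2 + 10s + 16 = 0.
Factoring: (s + 8)(s + 2) = 0, so s = -8 and s = -2.

s = -8, -2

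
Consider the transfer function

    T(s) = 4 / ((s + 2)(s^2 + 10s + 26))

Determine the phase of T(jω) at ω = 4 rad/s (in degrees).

∠T(j4) ≈ -139.4°

At s = j4: numerator = 4, denominator = -140 + j120.
∠T = ∠num − ∠den = 0° − (139.40°) = -139.4°.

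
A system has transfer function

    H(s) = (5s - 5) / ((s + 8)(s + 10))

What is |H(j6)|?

Substitute s = j6: numerator = -5 + j30, denominator = 44 + j108.
|H(j6)| = |-5 + j30| / |44 + j108| = 30.414 / 116.62 ≈ 0.2608.

|H(j6)| ≈ 0.2608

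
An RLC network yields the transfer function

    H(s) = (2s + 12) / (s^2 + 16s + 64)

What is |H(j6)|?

Substitute s = j6: numerator = 12 + j12, denominator = 28 + j96.
|H(j6)| = |12 + j12| / |28 + j96| = 16.971 / 100 ≈ 0.1697.

|H(j6)| ≈ 0.1697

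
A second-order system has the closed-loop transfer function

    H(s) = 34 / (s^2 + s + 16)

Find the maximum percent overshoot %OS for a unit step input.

%OS ≈ 67.3%

Comparing s^2 + s + 16 to s^2 + 2ζωₙs + ωₙ²: ωₙ = 4 rad/s and ζ = 1/(2·4) = 0.125.
%OS = 100·exp(−πζ/√(1−ζ²)) = 100·exp(−π·0.125/√(1−0.125²)) ≈ 67.3%.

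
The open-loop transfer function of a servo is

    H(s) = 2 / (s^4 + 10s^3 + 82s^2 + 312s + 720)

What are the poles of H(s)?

The poles are the roots of the denominator s^4 + 10s^3 + 82s^2 + 312s + 720 = 0.
No real roots exist; factor into two real quadratics: (s^2 + 6s + 18)(s^2 + 4s + 40) = 0.
Each quadratic gives a conjugate pair via the quadratic formula.

s = -3 + 3j, -3 - 3j, -2 + 6j, -2 - 6j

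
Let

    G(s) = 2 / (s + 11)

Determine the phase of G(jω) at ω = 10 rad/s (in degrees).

At s = j10: numerator = 2, denominator = 11 + j10.
∠G = ∠num − ∠den = 0° − (42.274°) = -42.27°.

∠G(j10) ≈ -42.27°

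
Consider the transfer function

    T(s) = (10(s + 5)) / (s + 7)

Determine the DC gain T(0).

Set s = 0: T(0) = (50) / (7) = 50/7.

T(0) = 50/7 ≈ 7.143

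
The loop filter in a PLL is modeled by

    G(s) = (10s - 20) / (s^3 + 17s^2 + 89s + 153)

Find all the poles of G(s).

The poles are the roots of the denominator s^3 + 17s^2 + 89s + 153 = 0.
Trying s = -9: the polynomial evaluates to 0, so (s + 9) is a factor.
Dividing out leaves s^2 + 8s + 17 = 0.
The quadratic formula then gives s = -4 ± 1j.

s = -4 + j, -4 - j, -9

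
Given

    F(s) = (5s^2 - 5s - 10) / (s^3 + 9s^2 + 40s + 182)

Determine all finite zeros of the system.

Set the numerator to zero: 5s^2 - 5s - 10 = 0, i.e. 5·(s^2 - s - 2) = 0.
Factoring: (s - 2)(s + 1) = 0.

s = 2, -1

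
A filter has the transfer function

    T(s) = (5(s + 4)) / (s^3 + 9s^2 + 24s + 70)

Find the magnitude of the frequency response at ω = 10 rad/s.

|T(j10)| ≈ 0.04785

Substitute s = j10: numerator = 20 + j50, denominator = -830 - j760.
|T(j10)| = |20 + j50| / |-830 - j760| = 53.852 / 1125.4 ≈ 0.04785.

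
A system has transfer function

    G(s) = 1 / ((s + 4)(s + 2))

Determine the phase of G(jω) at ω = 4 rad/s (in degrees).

At s = j4: numerator = 1, denominator = -8 + j24.
∠G = ∠num − ∠den = 0° − (108.43°) = -108.4°.

∠G(j4) ≈ -108.4°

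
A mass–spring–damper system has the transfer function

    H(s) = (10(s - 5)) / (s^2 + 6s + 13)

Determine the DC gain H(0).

At s = 0 each factor (s + a) contributes a and each (s^2 + bs + c) contributes c.
H(0) = 10·(-5) / ((13)) = -50/13 = -50/13.

H(0) = -50/13 ≈ -3.846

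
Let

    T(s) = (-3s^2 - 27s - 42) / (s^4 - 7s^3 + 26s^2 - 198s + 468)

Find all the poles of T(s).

The poles are the roots of the denominator s^4 - 7s^3 + 26s^2 - 198s + 468 = 0.
Trying s = 3: the polynomial evaluates to 0, so (s - 3) is a factor.
Dividing out leaves s^3 - 4s^2 + 14s - 156 = 0.
This factors further as (s^2 + 2s + 26)(s - 6) = 0.

s = -1 ± 5j, 3, 6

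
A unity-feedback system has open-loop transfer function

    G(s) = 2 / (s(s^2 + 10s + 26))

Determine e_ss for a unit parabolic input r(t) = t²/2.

e_ss = ∞

G(s) has one pole at the origin.
This is a Type 1 system; Ka = lim_{s→0} s^2·G(s) = 0, so the steady-state error for a parabola input is infinite.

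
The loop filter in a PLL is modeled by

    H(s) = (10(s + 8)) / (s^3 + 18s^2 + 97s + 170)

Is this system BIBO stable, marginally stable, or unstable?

stable

The denominator s^3 + 18s^2 + 97s + 170 factors as (s + 10)(s^2 + 8s + 17), giving poles at s = -10, -4 ± j.
Since all poles lie strictly in the left half-plane, the system is stable.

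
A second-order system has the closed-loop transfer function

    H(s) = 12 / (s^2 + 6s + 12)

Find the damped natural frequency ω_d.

Comparing s^2 + 6s + 12 to s^2 + 2ζωₙs + ωₙ²: ωₙ = √12 ≈ 3.464 rad/s and ζ = 6/(2·√12) ≈ 0.8660.
ζωₙ = 6/2 = 3, so ω_d = ωₙ√(1−ζ²) = √(ωₙ² − (ζωₙ)²) = √(12 − 3²) = √3 ≈ 1.732 rad/s.

ω_d ≈ 1.732 rad/s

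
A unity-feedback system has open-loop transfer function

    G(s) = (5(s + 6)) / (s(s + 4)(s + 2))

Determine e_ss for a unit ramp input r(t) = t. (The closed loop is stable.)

G(s) has one pole at the origin.
This is a Type 1 system. Kv = lim_{s→0} s·G(s) = 30/8 = 15/4.
e_ss = 1/Kv = 1/(15/4) = 4/15 ≈ 0.2667.

e_ss = 0.2667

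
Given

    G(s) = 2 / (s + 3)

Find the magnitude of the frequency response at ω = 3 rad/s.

|G(j3)| ≈ 0.4714

Substitute s = j3: numerator = 2, denominator = 3 + j3.
|G(j3)| = |2| / |3 + j3| = 2 / 4.2426 ≈ 0.4714.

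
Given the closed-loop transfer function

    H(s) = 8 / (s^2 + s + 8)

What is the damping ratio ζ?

Compare the denominator to the standard form s^2 + 2ζωₙs + ωₙ².
ωₙ² = 8, so ωₙ = √8 ≈ 2.828 rad/s.
2ζωₙ = 1, so ζ = 1/(2·√8) ≈ 0.1768.
With ζ = 0.1768 the response is underdamped.

ζ ≈ 0.1768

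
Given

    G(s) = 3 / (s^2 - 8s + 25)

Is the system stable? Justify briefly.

The denominator s^2 - 8s + 25 factors as (s^2 - 8s + 25), giving poles at s = 4 ± 3j.
Since the pole(s) at s = 4 + 3j, 4 - 3j lie in the right half-plane, the system is unstable.

unstable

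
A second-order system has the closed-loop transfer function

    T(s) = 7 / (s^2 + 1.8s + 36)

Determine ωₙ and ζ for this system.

ωₙ = 6 rad/s, ζ = 0.15

Compare the denominator to the standard form s^2 + 2ζωₙs + ωₙ².
ωₙ² = 36, so ωₙ = 6 rad/s.
2ζωₙ = 1.8, so ζ = 1.8/(2·6) = 0.15.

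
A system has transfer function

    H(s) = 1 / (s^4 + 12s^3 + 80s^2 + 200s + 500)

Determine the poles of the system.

s = -1 ± 3j, -5 ± 5j

The poles are the roots of the denominator s^4 + 12s^3 + 80s^2 + 200s + 500 = 0.
No real roots exist; factor into two real quadratics: (s^2 + 2s + 10)(s^2 + 10s + 50) = 0.
Each quadratic gives a conjugate pair via the quadratic formula.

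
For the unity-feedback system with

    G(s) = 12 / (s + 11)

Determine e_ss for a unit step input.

G(s) has no poles at the origin.
This is a Type 0 system. Kp = lim_{s→0} G(s) = 12/11.
e_ss = 1/(1 + Kp) = 1/(1 + 12/11) = 11/23 ≈ 0.4783.

e_ss = 0.4783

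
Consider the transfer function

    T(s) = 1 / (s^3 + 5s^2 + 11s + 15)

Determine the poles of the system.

s = -1 ± 2j, -3

The poles are the roots of the denominator s^3 + 5s^2 + 11s + 15 = 0.
Trying s = -3: the polynomial evaluates to 0, so (s + 3) is a factor.
Dividing out leaves s^2 + 2s + 5 = 0.
The quadratic formula then gives s = -1 ± 2j.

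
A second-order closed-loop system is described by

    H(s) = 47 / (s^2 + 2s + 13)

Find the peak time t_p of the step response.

t_p ≈ 0.9069 s

Comparing s^2 + 2s + 13 to s^2 + 2ζωₙs + ωₙ²: ωₙ = √13 ≈ 3.606 rad/s and ζ = 2/(2·√13) ≈ 0.2774.
ζωₙ = 2/2 = 1, so ω_d = ωₙ√(1−ζ²) = √(ωₙ² − (ζωₙ)²) = √(13 − 1²) = √12 ≈ 3.464 rad/s.
t_p = π/ω_d = π/3.464 ≈ 0.9069 s.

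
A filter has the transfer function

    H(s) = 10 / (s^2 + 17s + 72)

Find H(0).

Set s = 0: H(0) = (10) / (72) = 5/36.

H(0) = 5/36 ≈ 0.1389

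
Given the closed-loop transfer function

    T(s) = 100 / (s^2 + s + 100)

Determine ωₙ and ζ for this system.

ωₙ = 10 rad/s, ζ = 0.05

Compare the denominator to the standard form s^2 + 2ζωₙs + ωₙ².
ωₙ² = 100, so ωₙ = 10 rad/s.
2ζωₙ = 1, so ζ = 1/(2·10) = 0.05.
With ζ = 0.05 the response is underdamped.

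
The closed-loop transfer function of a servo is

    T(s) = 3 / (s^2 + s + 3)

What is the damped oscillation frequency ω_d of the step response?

Comparing s^2 + s + 3 to s^2 + 2ζωₙs + ωₙ²: ωₙ = √3 ≈ 1.732 rad/s and ζ = 1/(2·√3) ≈ 0.2887.
ζωₙ = 1/2 = 0.5, so ω_d = ωₙ√(1−ζ²) = √(ωₙ² − (ζωₙ)²) = √(3 − 0.5²) = √2.75 ≈ 1.658 rad/s.

ω_d ≈ 1.658 rad/s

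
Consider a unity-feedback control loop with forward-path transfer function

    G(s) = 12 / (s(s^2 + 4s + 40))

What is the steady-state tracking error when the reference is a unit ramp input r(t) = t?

G(s) has one pole at the origin.
This is a Type 1 system. Kv = lim_{s→0} s·G(s) = 12/40 = 3/10.
e_ss = 1/Kv = 1/(3/10) = 10/3 ≈ 3.333.

e_ss = 3.333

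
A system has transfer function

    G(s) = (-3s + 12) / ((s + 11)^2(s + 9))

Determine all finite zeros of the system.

s = 4

Set the numerator to zero: -3s + 12 = 0, i.e. -3·(s - 4) = 0.
So s = 4.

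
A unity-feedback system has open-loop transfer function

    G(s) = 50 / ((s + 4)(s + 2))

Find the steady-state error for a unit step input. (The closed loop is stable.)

e_ss = 0.1379

G(s) has no poles at the origin.
This is a Type 0 system. Kp = lim_{s→0} G(s) = 50/8 = 25/4.
e_ss = 1/(1 + Kp) = 1/(1 + 25/4) = 4/29 ≈ 0.1379.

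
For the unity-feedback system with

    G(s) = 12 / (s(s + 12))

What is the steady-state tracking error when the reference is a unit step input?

G(s) has one pole at the origin.
This is a Type 1 system; for a step input the steady-state error is zero.

e_ss = 0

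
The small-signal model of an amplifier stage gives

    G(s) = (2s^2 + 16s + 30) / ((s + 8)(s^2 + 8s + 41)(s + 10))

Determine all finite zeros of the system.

s = -3, -5

Set the numerator to zero: 2s^2 + 16s + 30 = 0, i.e. 2·(s^2 + 8s + 15) = 0.
Factoring: (s + 3)(s + 5) = 0.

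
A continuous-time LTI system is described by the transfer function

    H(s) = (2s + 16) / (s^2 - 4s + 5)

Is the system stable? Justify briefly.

The denominator s^2 - 4s + 5 factors as (s^2 - 4s + 5), giving poles at s = 2 + j, 2 - j.
Since the pole(s) at s = 2 ± j lie in the right half-plane, the system is unstable.

unstable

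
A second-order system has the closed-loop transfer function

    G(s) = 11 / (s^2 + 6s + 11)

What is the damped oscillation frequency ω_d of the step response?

ω_d ≈ 1.414 rad/s

Comparing s^2 + 6s + 11 to s^2 + 2ζωₙs + ωₙ²: ωₙ = √11 ≈ 3.317 rad/s and ζ = 6/(2·√11) ≈ 0.9045.
ζωₙ = 6/2 = 3, so ω_d = ωₙ√(1−ζ²) = √(ωₙ² − (ζωₙ)²) = √(11 − 3²) = √2 ≈ 1.414 rad/s.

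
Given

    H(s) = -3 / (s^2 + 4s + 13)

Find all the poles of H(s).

s = -2 + 3j, -2 - 3j

The poles are the roots of the denominator s^2 + 4s + 13 = 0.
Using the quadratic formula: s = (-4 ± √(-36))/2 = -2 ± 3j.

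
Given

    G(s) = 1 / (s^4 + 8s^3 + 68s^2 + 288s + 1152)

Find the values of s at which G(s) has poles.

The poles are the roots of the denominator s^4 + 8s^3 + 68s^2 + 288s + 1152 = 0.
No real roots exist; factor into two real quadratics: (s^2 + 36)(s^2 + 8s + 32) = 0.
Each quadratic gives a conjugate pair via the quadratic formula.

s = ±6j, -4 ± 4j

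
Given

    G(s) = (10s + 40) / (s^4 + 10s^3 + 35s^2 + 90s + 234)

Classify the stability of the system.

marginally stable

The denominator s^4 + 10s^3 + 35s^2 + 90s + 234 factors as (s^2 + 9)(s^2 + 10s + 26), giving poles at s = 3j, -3j, -5 + j, -5 - j.
Since the simple pole(s) at s = 3j, -3j lie on the jω-axis with none in the right half-plane, the system is marginally stable.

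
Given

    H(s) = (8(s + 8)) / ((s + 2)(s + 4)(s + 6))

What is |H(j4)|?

Substitute s = j4: numerator = 64 + j32, denominator = -144 + j112.
|H(j4)| = |64 + j32| / |-144 + j112| = 71.554 / 182.43 ≈ 0.3922.

|H(j4)| ≈ 0.3922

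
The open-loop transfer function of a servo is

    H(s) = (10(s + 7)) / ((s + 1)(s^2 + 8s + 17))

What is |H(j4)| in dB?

|H(j4)|_dB ≈ -4.28 dB

Substitute s = j4: numerator = 70 + j40, denominator = -127 + j36.
|H(j4)| = |70 + j40| / |-127 + j36| = 80.623 / 132.00 ≈ 0.6108.
In decibels: 20·log₁₀(0.6108) ≈ -4.28 dB.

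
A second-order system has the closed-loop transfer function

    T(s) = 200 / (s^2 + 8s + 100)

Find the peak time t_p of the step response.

Comparing s^2 + 8s + 100 to s^2 + 2ζωₙs + ωₙ²: ωₙ = 10 rad/s and ζ = 8/(2·10) = 0.4.
ζωₙ = 8/2 = 4, so ω_d = ωₙ√(1−ζ²) = √(ωₙ² − (ζωₙ)²) = √(100 − 4²) = √84 ≈ 9.165 rad/s.
t_p = π/ω_d = π/9.165 ≈ 0.3428 s.

t_p ≈ 0.3428 s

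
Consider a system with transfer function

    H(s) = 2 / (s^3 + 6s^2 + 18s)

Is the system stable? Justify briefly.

The denominator s^3 + 6s^2 + 18s factors as s(s^2 + 6s + 18), giving poles at s = 0, -3 + 3j, -3 - 3j.
Since the simple pole(s) at s = 0 lie on the jω-axis with none in the right half-plane, the system is marginally stable.

marginally stable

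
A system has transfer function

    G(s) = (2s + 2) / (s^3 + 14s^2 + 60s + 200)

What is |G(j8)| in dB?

Substitute s = j8: numerator = 2 + j16, denominator = -696 - j32.
|G(j8)| = |2 + j16| / |-696 - j32| = 16.125 / 696.74 ≈ 0.02314.
In decibels: 20·log₁₀(0.02314) ≈ -32.7 dB.

|G(j8)|_dB ≈ -32.7 dB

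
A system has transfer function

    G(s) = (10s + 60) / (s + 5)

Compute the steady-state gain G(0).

Set s = 0: G(0) = (60) / (5) = 12.

G(0) = 12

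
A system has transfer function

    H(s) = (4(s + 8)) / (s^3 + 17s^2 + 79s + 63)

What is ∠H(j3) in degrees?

At s = j3: numerator = 32 + j12, denominator = -90 + j210.
∠H = ∠num − ∠den = 20.556° − (113.20°) = -92.64°.

∠H(j3) ≈ -92.64°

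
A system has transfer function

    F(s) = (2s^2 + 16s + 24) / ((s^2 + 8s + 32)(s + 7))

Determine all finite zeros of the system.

s = -6, -2

Set the numerator to zero: 2s^2 + 16s + 24 = 0, i.e. 2·(s^2 + 8s + 12) = 0.
Factoring: (s + 6)(s + 2) = 0.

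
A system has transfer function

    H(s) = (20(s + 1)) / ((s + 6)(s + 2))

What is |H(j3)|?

|H(j3)| ≈ 2.615

Substitute s = j3: numerator = 20 + j60, denominator = 3 + j24.
|H(j3)| = |20 + j60| / |3 + j24| = 63.246 / 24.187 ≈ 2.615.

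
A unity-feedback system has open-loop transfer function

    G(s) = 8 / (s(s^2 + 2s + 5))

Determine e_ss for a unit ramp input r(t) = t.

e_ss = 0.6250

G(s) has one pole at the origin.
This is a Type 1 system. Kv = lim_{s→0} s·G(s) = 8/5.
e_ss = 1/Kv = 1/(8/5) = 5/8 ≈ 0.6250.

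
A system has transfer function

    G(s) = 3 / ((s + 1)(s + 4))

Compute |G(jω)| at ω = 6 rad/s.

|G(j6)| ≈ 0.06839

Substitute s = j6: numerator = 3, denominator = -32 + j30.
|G(j6)| = |3| / |-32 + j30| = 3 / 43.863 ≈ 0.06839.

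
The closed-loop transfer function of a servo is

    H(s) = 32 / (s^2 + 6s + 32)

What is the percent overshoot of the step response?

%OS ≈ 14.0%

Comparing s^2 + 6s + 32 to s^2 + 2ζωₙs + ωₙ²: ωₙ = √32 ≈ 5.657 rad/s and ζ = 6/(2·√32) ≈ 0.5303.
%OS = 100·exp(−πζ/√(1−ζ²)) = 100·exp(−π·0.5303/√(1−0.5303²)) ≈ 14.0%.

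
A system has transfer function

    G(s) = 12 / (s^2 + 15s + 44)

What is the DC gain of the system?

G(0) = 3/11 ≈ 0.2727

Set s = 0: G(0) = (12) / (44) = 3/11.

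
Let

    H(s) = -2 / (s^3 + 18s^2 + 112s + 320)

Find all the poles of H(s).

The poles are the roots of the denominator s^3 + 18s^2 + 112s + 320 = 0.
Trying s = -10: the polynomial evaluates to 0, so (s + 10) is a factor.
Dividing out leaves s^2 + 8s + 32 = 0.
The quadratic formula then gives s = -4 ± 4j.

s = -4 ± 4j, -10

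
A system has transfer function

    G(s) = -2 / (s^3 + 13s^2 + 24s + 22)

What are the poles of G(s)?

s = -1 ± j, -11

The poles are the roots of the denominator s^3 + 13s^2 + 24s + 22 = 0.
Trying s = -11: the polynomial evaluates to 0, so (s + 11) is a factor.
Dividing out leaves s^2 + 2s + 2 = 0.
The quadratic formula then gives s = -1 ± 1j.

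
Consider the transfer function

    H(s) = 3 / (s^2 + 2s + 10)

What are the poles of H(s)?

s = -1 ± 3j

The poles are the roots of the denominator s^2 + 2s + 10 = 0.
Using the quadratic formula: s = (-2 ± √(-36))/2 = -1 ± 3j.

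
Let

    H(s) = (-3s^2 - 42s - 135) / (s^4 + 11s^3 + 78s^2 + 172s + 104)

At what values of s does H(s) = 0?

s = -9, -5

Set the numerator to zero: -3s^2 - 42s - 135 = 0, i.e. -3·(s^2 + 14s + 45) = 0.
Factoring: (s + 9)(s + 5) = 0.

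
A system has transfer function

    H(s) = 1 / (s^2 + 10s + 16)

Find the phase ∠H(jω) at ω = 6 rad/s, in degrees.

∠H(j6) ≈ -108.4°

At s = j6: numerator = 1, denominator = -20 + j60.
∠H = ∠num − ∠den = 0° − (108.43°) = -108.4°.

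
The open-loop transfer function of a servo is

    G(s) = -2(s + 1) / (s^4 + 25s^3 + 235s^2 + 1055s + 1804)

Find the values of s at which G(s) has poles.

s = -5 ± 4j, -11, -4

The poles are the roots of the denominator s^4 + 25s^3 + 235s^2 + 1055s + 1804 = 0.
Trying s = -11: the polynomial evaluates to 0, so (s + 11) is a factor.
Dividing out leaves s^3 + 14s^2 + 81s + 164 = 0.
This factors further as (s^2 + 10s + 41)(s + 4) = 0.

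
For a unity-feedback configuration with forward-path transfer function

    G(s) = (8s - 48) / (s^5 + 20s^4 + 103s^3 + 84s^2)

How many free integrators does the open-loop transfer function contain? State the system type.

Type 2

Factor s from the denominator: s^5 + 20s^4 + 103s^3 + 84s^2 = s^2·(s^3 + 20s^2 + 103s + 84).
There are 2 poles at the origin, so the system is Type 2.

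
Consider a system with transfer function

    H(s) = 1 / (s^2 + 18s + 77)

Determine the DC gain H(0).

H(0) = 1/77 ≈ 0.01299

Set s = 0: H(0) = (1) / (77) = 1/77.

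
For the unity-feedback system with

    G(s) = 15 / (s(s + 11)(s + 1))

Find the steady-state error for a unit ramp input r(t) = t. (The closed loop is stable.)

G(s) has one pole at the origin.
This is a Type 1 system. Kv = lim_{s→0} s·G(s) = 15/11.
e_ss = 1/Kv = 1/(15/11) = 11/15 ≈ 0.7333.

e_ss = 0.7333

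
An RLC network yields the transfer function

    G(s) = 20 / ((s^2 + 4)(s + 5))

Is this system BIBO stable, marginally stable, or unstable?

The poles can be read from the denominator factors: s = ±2j, -5.
Since the simple pole(s) at s = 2j, -2j lie on the jω-axis with none in the right half-plane, the system is marginally stable.

marginally stable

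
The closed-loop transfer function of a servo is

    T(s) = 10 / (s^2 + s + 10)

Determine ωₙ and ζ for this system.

Compare the denominator to the standard form s^2 + 2ζωₙs + ωₙ².
ωₙ² = 10, so ωₙ = √10 ≈ 3.162 rad/s.
2ζωₙ = 1, so ζ = 1/(2·√10) ≈ 0.1581.

ωₙ ≈ 3.162 rad/s, ζ ≈ 0.1581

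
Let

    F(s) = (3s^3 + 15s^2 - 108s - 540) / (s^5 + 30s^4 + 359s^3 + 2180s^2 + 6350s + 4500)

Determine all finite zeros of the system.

Set the numerator to zero: 3s^3 + 15s^2 - 108s - 540 = 0, i.e. 3·(s^3 + 5s^2 - 36s - 180) = 0.
Factoring: (s + 6)(s - 6)(s + 5) = 0.

s = -6, 6, -5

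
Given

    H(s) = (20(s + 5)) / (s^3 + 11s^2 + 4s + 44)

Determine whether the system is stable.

The denominator s^3 + 11s^2 + 4s + 44 factors as (s^2 + 4)(s + 11), giving poles at s = ±2j, -11.
Since the simple pole(s) at s = ±2j lie on the jω-axis with none in the right half-plane, the system is marginally stable.

marginally stable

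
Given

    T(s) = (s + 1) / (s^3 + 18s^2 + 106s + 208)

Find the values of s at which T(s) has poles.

s = -5 + j, -5 - j, -8

The poles are the roots of the denominator s^3 + 18s^2 + 106s + 208 = 0.
Trying s = -8: the polynomial evaluates to 0, so (s + 8) is a factor.
Dividing out leaves s^2 + 10s + 26 = 0.
The quadratic formula then gives s = -5 ± 1j.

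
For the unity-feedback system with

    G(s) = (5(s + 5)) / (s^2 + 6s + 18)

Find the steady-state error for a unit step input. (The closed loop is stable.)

e_ss = 0.4186

G(s) has no poles at the origin.
This is a Type 0 system. Kp = lim_{s→0} G(s) = 25/18.
e_ss = 1/(1 + Kp) = 1/(1 + 25/18) = 18/43 ≈ 0.4186.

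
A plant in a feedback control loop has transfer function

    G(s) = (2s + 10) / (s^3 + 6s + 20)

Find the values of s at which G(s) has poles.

s = -2, 1 ± 3j

The poles are the roots of the denominator s^3 + 6s + 20 = 0.
Trying s = -2: the polynomial evaluates to 0, so (s + 2) is a factor.
Dividing out leaves s^2 - 2s + 10 = 0.
The quadratic formula then gives s = 1 ± 3j.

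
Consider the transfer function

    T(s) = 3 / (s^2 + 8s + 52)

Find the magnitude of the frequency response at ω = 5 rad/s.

Substitute s = j5: numerator = 3, denominator = 27 + j40.
|T(j5)| = |3| / |27 + j40| = 3 / 48.260 ≈ 0.06216.

|T(j5)| ≈ 0.06216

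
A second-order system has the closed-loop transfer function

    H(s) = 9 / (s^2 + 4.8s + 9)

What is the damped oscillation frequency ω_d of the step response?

Comparing s^2 + 4.8s + 9 to s^2 + 2ζωₙs + ωₙ²: ωₙ = 3 rad/s and ζ = 4.8/(2·3) = 0.8.
ζωₙ = 4.8/2 = 2.4, so ω_d = ωₙ√(1−ζ²) = √(ωₙ² − (ζωₙ)²) = √(9 − 2.4²) = √3.24 = 1.800 rad/s.

ω_d = 1.800 rad/s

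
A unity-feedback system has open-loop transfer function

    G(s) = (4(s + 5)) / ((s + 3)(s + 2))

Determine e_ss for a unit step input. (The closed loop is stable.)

G(s) has no poles at the origin.
This is a Type 0 system. Kp = lim_{s→0} G(s) = 20/6 = 10/3.
e_ss = 1/(1 + Kp) = 1/(1 + 10/3) = 3/13 ≈ 0.2308.

e_ss = 0.2308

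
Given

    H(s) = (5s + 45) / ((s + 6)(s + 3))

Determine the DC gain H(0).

H(0) = 5/2 ≈ 2.500

Set s = 0: H(0) = (45) / (18) = 5/2.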